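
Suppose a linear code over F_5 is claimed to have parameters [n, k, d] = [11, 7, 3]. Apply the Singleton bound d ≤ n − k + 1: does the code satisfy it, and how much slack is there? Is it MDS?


Singleton RHS = n − k + 1 = 5, slack = 2, bound satisfied, not MDS.

Singleton bound: d ≤ n − k + 1.
Here n = 11, k = 7, so n − k + 1 = 5.
Given d = 3, check d ≤ 5: YES.
Slack = (n − k + 1) − d = 2.
The code is NOT MDS (slack = 2 > 0).
Description: the claimed parameters are [11, 7, 3]_5; such a code would be non-MDS.


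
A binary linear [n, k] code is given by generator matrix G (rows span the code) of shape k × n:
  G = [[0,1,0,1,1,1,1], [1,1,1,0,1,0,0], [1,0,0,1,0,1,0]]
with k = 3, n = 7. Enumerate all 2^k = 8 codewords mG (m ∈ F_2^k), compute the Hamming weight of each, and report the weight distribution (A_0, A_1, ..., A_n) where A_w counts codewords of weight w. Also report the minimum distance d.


Weight distribution: A_0 = 1, A_2 = 1, A_3 = 1, A_4 = 2, A_5 = 3. Minimum distance d = 2.

Enumerate all 2^3 = 8 messages m ∈ F_2^3.
For each, compute codeword c = mG in F_2^7, then tally its weight.
  m = 000 → c = 0000000, weight = 0.
  m = 100 → c = 0101111, weight = 5.
  m = 010 → c = 1110100, weight = 4.
  m = 110 → c = 1011011, weight = 5.
  m = 001 → c = 1001010, weight = 3.
  m = 101 → c = 1100101, weight = 4.
  m = 011 → c = 0111110, weight = 5.
  m = 111 → c = 0010001, weight = 2.
Tally weights:
  weight 0: 1 codewords.
  weight 2: 1 codewords.
  weight 3: 1 codewords.
  weight 4: 2 codewords.
  weight 5: 3 codewords.
Minimum distance d = smallest w > 0 with A_w > 0 = 2.
Sanity: Σ A_w = 8 = 2^3 = 8 ✓.


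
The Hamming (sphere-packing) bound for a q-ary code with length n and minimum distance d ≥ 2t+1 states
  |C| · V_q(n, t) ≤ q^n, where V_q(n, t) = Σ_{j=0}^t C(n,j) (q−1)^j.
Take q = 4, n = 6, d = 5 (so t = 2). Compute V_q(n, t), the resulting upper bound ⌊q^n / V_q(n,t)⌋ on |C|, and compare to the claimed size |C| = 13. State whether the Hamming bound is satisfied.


V_q(n, t) = 154, q^n = 4096, Hamming bound = 26, |C| = 13 ≤ bound (satisfied).

Step 1: Compute V_q(n, t) = Σ_{j=0}^2 C(n, j) (q−1)^j.
  j = 0: C(6,0)·(3)^0 = 1·1 = 1.
  j = 1: C(6,1)·(3)^1 = 6·3 = 18.
  j = 2: C(6,2)·(3)^2 = 15·9 = 135.
  V_q(n, t) = 1 + 18 + 135 = 154.
Step 2: q^n = 4^6 = 4096.
Step 3: Hamming bound ⌊q^n / V_q(n,t)⌋ = ⌊4096/154⌋ = 26.
Step 4: Compare |C| = 13 to 26: satisfied.
The claimed |C| lies below the Hamming bound.


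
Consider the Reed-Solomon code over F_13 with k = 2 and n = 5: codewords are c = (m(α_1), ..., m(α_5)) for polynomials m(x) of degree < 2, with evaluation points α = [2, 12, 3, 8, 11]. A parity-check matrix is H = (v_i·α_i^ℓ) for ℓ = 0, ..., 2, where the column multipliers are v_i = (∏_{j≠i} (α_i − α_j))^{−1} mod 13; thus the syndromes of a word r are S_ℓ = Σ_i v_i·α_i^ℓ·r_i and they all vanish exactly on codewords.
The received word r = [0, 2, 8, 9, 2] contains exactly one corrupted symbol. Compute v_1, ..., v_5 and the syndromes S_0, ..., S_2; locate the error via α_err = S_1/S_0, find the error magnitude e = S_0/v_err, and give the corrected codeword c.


S = (12, 2, 9), error at position 5, error magnitude e = 8, c = [0, 2, 8, 9, 7].

Step 1: column multipliers v_i = (∏_{j≠i}(α_i − α_j))^{−1} mod 13.
  i = 1 (α = 2): (2−12)(2−3)(2−8)(2−11) = (−10)·(−1)·(−6)·(−9) = 540 ≡ 7, so v_1 = 7^{−1} = 2 (mod 13).
  i = 2 (α = 12): (12−2)(12−3)(12−8)(12−11) = 10·9·4·1 = 360 ≡ 9, so v_2 = 9^{−1} = 3 (mod 13).
  i = 3 (α = 3): (3−2)(3−12)(3−8)(3−11) = 1·(−9)·(−5)·(−8) = −360 ≡ 4, so v_3 = 4^{−1} = 10 (mod 13).
  i = 4 (α = 8): (8−2)(8−12)(8−3)(8−11) = 6·(−4)·5·(−3) = 360 ≡ 9, so v_4 = 9^{−1} = 3 (mod 13).
  i = 5 (α = 11): (11−2)(11−12)(11−3)(11−8) = 9·(−1)·8·3 = −216 ≡ 5, so v_5 = 5^{−1} = 8 (mod 13).
  v = [2, 3, 10, 3, 8].
Step 2: syndromes of r = [0, 2, 8, 9, 2] (all sums mod 13).
  S_0 = Σ v_i r_i = 2·0 + 3·2 + 10·8 + 3·9 + 8·2 = 129 ≡ 12.
  S_1 = Σ v_i α_i r_i = 2·2·0 + 3·12·2 + 10·3·8 + 3·8·9 + 8·11·2 = 704 ≡ 2.
  α_i^2 mod 13 = [4, 1, 9, 12, 4].
  S_2 = Σ v_i α_i^2 r_i = 2·4·0 + 3·1·2 + 10·9·8 + 3·12·9 + 8·4·2 = 1114 ≡ 9.
  S = (12, 2, 9) ≠ 0, so r is not a codeword (an error is present).
Step 3: locate the error. For a single error e at position i, S_ℓ = v_i·e·α_i^ℓ, so α_err = S_1/S_0.
  S_0^{−1} = 12^{−1} = 12 (mod 13), so α_err = 2·12 = 24 ≡ 11 = α_5. Error position i = 5.
  Consistency check: S_2/S_1 = 9·7 = 63 ≡ 11 = α_err ✓ (single-error assumption holds).
Step 4: error magnitude e = S_0/v_5 = S_0·∏_{j≠5}(α_5 − α_j) = 12·5 = 60 ≡ 8 (mod 13).
Step 5: correct position 5: c_5 = r_5 − e = 2 − 8 ≡ 7 (mod 13). Hence c = [0, 2, 8, 9, 7].
  Check: interpolating c through the α_i gives m(x) = 10 + 8·x (degree < 2) with m(α_i) = c_i for every i, so c is indeed a codeword.


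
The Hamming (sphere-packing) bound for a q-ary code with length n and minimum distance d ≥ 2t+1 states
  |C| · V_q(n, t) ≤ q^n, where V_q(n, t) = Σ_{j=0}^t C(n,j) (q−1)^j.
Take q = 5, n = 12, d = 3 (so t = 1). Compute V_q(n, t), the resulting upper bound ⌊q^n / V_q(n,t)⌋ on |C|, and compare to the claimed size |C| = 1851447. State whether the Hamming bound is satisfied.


V_q(n, t) = 49, q^n = 244140625, Hamming bound = 4982461, |C| = 1851447 ≤ bound (satisfied).

Step 1: Compute V_q(n, t) = Σ_{j=0}^1 C(n, j) (q−1)^j.
  j = 0: C(12,0)·(4)^0 = 1·1 = 1.
  j = 1: C(12,1)·(4)^1 = 12·4 = 48.
  V_q(n, t) = 1 + 48 = 49.
Step 2: q^n = 5^12 = 244140625.
Step 3: Hamming bound ⌊q^n / V_q(n,t)⌋ = ⌊244140625/49⌋ = 4982461.
Step 4: Compare |C| = 1851447 to 4982461: satisfied.
The claimed |C| lies below the Hamming bound.


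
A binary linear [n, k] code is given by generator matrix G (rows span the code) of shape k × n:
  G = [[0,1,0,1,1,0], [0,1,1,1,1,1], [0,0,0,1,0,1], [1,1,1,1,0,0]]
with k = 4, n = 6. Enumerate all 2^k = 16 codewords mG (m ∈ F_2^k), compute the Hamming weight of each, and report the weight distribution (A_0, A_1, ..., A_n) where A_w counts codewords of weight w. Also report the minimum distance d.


Weight distribution: A_0 = 1, A_2 = 4, A_3 = 6, A_4 = 3, A_5 = 2. Minimum distance d = 2.

Enumerate all 2^4 = 16 messages m ∈ F_2^4.
For each, compute codeword c = mG in F_2^6, then tally its weight.
  m = 0000 → c = 000000, weight = 0.
  m = 1000 → c = 010110, weight = 3.
  m = 0100 → c = 011111, weight = 5.
  m = 1100 → c = 001001, weight = 2.
  m = 0010 → c = 000101, weight = 2.
  m = 1010 → c = 010011, weight = 3.
  m = 0110 → c = 011010, weight = 3.
  m = 1110 → c = 001100, weight = 2.
  m = 0001 → c = 111100, weight = 4.
  m = 1001 → c = 101010, weight = 3.
  m = 0101 → c = 100011, weight = 3.
  m = 1101 → c = 110101, weight = 4.
  m = 0011 → c = 111001, weight = 4.
  m = 1011 → c = 101111, weight = 5.
  m = 0111 → c = 100110, weight = 3.
  m = 1111 → c = 110000, weight = 2.
Tally weights:
  weight 0: 1 codewords.
  weight 2: 4 codewords.
  weight 3: 6 codewords.
  weight 4: 3 codewords.
  weight 5: 2 codewords.
Minimum distance d = smallest w > 0 with A_w > 0 = 2.
Sanity: Σ A_w = 16 = 2^4 = 16 ✓.


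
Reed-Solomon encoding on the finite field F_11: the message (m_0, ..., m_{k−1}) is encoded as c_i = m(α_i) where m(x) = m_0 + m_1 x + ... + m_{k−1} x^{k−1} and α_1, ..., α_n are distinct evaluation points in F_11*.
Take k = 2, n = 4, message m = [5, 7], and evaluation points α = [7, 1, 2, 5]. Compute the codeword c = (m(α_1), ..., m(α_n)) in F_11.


c = [10, 1, 8, 7]

Message polynomial: m(x) = 5 + 7·x (mod 11).
For each evaluation point α_i, compute m(α_i) mod 11:
  α_1 = 7: Horner steps 7 → 10, so m(7) = 10.
  α_2 = 1: Horner steps 7 → 1, so m(1) = 1.
  α_3 = 2: Horner steps 7 → 8, so m(2) = 8.
  α_4 = 5: Horner steps 7 → 7, so m(5) = 7.
Codeword c = [10, 1, 8, 7] ∈ F_11^4.


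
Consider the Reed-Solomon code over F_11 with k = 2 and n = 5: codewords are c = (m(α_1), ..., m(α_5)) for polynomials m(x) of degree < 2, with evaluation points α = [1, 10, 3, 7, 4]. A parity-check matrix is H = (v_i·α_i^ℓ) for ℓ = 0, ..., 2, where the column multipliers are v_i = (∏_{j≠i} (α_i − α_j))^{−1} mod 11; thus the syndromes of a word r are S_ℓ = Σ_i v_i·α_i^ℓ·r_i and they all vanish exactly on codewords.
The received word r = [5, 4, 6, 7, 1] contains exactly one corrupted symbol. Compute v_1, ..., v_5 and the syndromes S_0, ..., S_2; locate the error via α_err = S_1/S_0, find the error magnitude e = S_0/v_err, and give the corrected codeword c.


S = (8, 1, 7), error at position 4, error magnitude e = 10, c = [5, 4, 6, 8, 1].

Step 1: column multipliers v_i = (∏_{j≠i}(α_i − α_j))^{−1} mod 11.
  i = 1 (α = 1): (1−10)(1−3)(1−7)(1−4) = (−9)·(−2)·(−6)·(−3) = 324 ≡ 5, so v_1 = 5^{−1} = 9 (mod 11).
  i = 2 (α = 10): (10−1)(10−3)(10−7)(10−4) = 9·7·3·6 = 1134 ≡ 1, so v_2 = 1^{−1} = 1 (mod 11).
  i = 3 (α = 3): (3−1)(3−10)(3−7)(3−4) = 2·(−7)·(−4)·(−1) = −56 ≡ 10, so v_3 = 10^{−1} = 10 (mod 11).
  i = 4 (α = 7): (7−1)(7−10)(7−3)(7−4) = 6·(−3)·4·3 = −216 ≡ 4, so v_4 = 4^{−1} = 3 (mod 11).
  i = 5 (α = 4): (4−1)(4−10)(4−3)(4−7) = 3·(−6)·1·(−3) = 54 ≡ 10, so v_5 = 10^{−1} = 10 (mod 11).
  v = [9, 1, 10, 3, 10].
Step 2: syndromes of r = [5, 4, 6, 7, 1] (all sums mod 11).
  S_0 = Σ v_i r_i = 9·5 + 1·4 + 10·6 + 3·7 + 10·1 = 140 ≡ 8.
  S_1 = Σ v_i α_i r_i = 9·1·5 + 1·10·4 + 10·3·6 + 3·7·7 + 10·4·1 = 452 ≡ 1.
  α_i^2 mod 11 = [1, 1, 9, 5, 5].
  S_2 = Σ v_i α_i^2 r_i = 9·1·5 + 1·1·4 + 10·9·6 + 3·5·7 + 10·5·1 = 744 ≡ 7.
  S = (8, 1, 7) ≠ 0, so r is not a codeword (an error is present).
Step 3: locate the error. For a single error e at position i, S_ℓ = v_i·e·α_i^ℓ, so α_err = S_1/S_0.
  S_0^{−1} = 8^{−1} = 7 (mod 11), so α_err = 1·7 = 7 ≡ 7 = α_4. Error position i = 4.
  Consistency check: S_2/S_1 = 7·1 = 7 ≡ 7 = α_err ✓ (single-error assumption holds).
Step 4: error magnitude e = S_0/v_4 = S_0·∏_{j≠4}(α_4 − α_j) = 8·4 = 32 ≡ 10 (mod 11).
Step 5: correct position 4: c_4 = r_4 − e = 7 − 10 ≡ 8 (mod 11). Hence c = [5, 4, 6, 8, 1].
  Check: interpolating c through the α_i gives m(x) = 10 + 6·x (degree < 2) with m(α_i) = c_i for every i, so c is indeed a codeword.


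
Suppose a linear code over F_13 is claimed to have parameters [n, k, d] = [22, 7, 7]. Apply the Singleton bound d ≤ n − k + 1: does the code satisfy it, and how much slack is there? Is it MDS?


Singleton RHS = n − k + 1 = 16, slack = 9, bound satisfied, not MDS.

Singleton bound: d ≤ n − k + 1.
Here n = 22, k = 7, so n − k + 1 = 16.
Given d = 7, check d ≤ 16: YES.
Slack = (n − k + 1) − d = 9.
The code is NOT MDS (slack = 9 > 0).
Description: the claimed parameters are [22, 7, 7]_13; such a code would be non-MDS.


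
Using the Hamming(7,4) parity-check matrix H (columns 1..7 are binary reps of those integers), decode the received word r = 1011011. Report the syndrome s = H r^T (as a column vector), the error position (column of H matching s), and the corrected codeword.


s = (1, 1, 1)^T, error position = 7, corrected codeword c = 1011010

Compute s = H r^T mod 2 one row at a time:
  s_1 = 1 + 0 + 1 + 1 = 3 ≡ 1 (mod 2).
  s_2 = 0 + 1 + 1 + 1 = 3 ≡ 1 (mod 2).
  s_3 = 1 + 1 + 0 + 1 = 3 ≡ 1 (mod 2).
s = (1, 1, 1)^T — this equals column 7 of H (binary 111), so error is at position 7.
Correct: flip bit 7 of r = 1011011 to get c = 1011010.


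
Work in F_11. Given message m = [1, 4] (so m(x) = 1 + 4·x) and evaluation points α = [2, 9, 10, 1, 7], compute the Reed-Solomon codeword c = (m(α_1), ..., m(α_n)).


c = [9, 4, 8, 5, 7]

Message polynomial: m(x) = 1 + 4·x (mod 11).
For each evaluation point α_i, compute m(α_i) mod 11:
  α_1 = 2: Horner steps 4 → 9, so m(2) = 9.
  α_2 = 9: Horner steps 4 → 4, so m(9) = 4.
  α_3 = 10: Horner steps 4 → 8, so m(10) = 8.
  α_4 = 1: Horner steps 4 → 5, so m(1) = 5.
  α_5 = 7: Horner steps 4 → 7, so m(7) = 7.
Codeword c = [9, 4, 8, 5, 7] ∈ F_11^5.


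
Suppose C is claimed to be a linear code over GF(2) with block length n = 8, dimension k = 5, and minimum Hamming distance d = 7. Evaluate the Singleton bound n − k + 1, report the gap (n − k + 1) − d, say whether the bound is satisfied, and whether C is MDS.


Singleton RHS = n − k + 1 = 4, slack = -3, bound violated (no such code; not MDS).

Singleton bound: d ≤ n − k + 1.
Here n = 8, k = 5, so n − k + 1 = 4.
Given d = 7, check d ≤ 4: NO.
Slack = (n − k + 1) − d = -3.
The slack is negative: d = 7 exceeds n − k + 1 = 4 by 3, so the Singleton bound is violated and no linear [8, 5, 7]_2 code can exist. In particular it is not MDS (MDS requires d = n − k + 1 exactly).
Description: the claimed parameters are [8, 5, 7]_2; such a code would be impossible (violates the Singleton bound).


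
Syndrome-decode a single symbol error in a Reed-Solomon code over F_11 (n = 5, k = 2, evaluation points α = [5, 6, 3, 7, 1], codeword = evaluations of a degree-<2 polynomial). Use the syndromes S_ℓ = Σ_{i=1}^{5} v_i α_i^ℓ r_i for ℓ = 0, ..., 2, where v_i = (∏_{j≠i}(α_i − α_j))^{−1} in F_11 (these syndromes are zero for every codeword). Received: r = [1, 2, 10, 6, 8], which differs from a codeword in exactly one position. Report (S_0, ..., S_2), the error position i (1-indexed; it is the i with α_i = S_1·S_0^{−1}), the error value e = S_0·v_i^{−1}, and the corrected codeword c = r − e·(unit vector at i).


S = (9, 8, 1), error at position 4, error magnitude e = 3, c = [1, 2, 10, 3, 8].

Step 1: column multipliers v_i = (∏_{j≠i}(α_i − α_j))^{−1} mod 11.
  i = 1 (α = 5): (5−6)(5−3)(5−7)(5−1) = (−1)·2·(−2)·4 = 16 ≡ 5, so v_1 = 5^{−1} = 9 (mod 11).
  i = 2 (α = 6): (6−5)(6−3)(6−7)(6−1) = 1·3·(−1)·5 = −15 ≡ 7, so v_2 = 7^{−1} = 8 (mod 11).
  i = 3 (α = 3): (3−5)(3−6)(3−7)(3−1) = (−2)·(−3)·(−4)·2 = −48 ≡ 7, so v_3 = 7^{−1} = 8 (mod 11).
  i = 4 (α = 7): (7−5)(7−6)(7−3)(7−1) = 2·1·4·6 = 48 ≡ 4, so v_4 = 4^{−1} = 3 (mod 11).
  i = 5 (α = 1): (1−5)(1−6)(1−3)(1−7) = (−4)·(−5)·(−2)·(−6) = 240 ≡ 9, so v_5 = 9^{−1} = 5 (mod 11).
  v = [9, 8, 8, 3, 5].
Step 2: syndromes of r = [1, 2, 10, 6, 8] (all sums mod 11).
  S_0 = Σ v_i r_i = 9·1 + 8·2 + 8·10 + 3·6 + 5·8 = 163 ≡ 9.
  S_1 = Σ v_i α_i r_i = 9·5·1 + 8·6·2 + 8·3·10 + 3·7·6 + 5·1·8 = 547 ≡ 8.
  α_i^2 mod 11 = [3, 3, 9, 5, 1].
  S_2 = Σ v_i α_i^2 r_i = 9·3·1 + 8·3·2 + 8·9·10 + 3·5·6 + 5·1·8 = 925 ≡ 1.
  S = (9, 8, 1) ≠ 0, so r is not a codeword (an error is present).
Step 3: locate the error. For a single error e at position i, S_ℓ = v_i·e·α_i^ℓ, so α_err = S_1/S_0.
  S_0^{−1} = 9^{−1} = 5 (mod 11), so α_err = 8·5 = 40 ≡ 7 = α_4. Error position i = 4.
  Consistency check: S_2/S_1 = 1·7 = 7 ≡ 7 = α_err ✓ (single-error assumption holds).
Step 4: error magnitude e = S_0/v_4 = S_0·∏_{j≠4}(α_4 − α_j) = 9·4 = 36 ≡ 3 (mod 11).
Step 5: correct position 4: c_4 = r_4 − e = 6 − 3 ≡ 3 (mod 11). Hence c = [1, 2, 10, 3, 8].
  Check: interpolating c through the α_i gives m(x) = 7 + 1·x (degree < 2) with m(α_i) = c_i for every i, so c is indeed a codeword.


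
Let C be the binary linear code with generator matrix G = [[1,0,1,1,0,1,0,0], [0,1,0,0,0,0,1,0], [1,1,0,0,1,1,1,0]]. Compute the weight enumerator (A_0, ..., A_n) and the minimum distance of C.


Weight distribution: A_0 = 1, A_2 = 1, A_3 = 2, A_4 = 1, A_5 = 2, A_6 = 1. Minimum distance d = 2.

Enumerate all 2^3 = 8 messages m ∈ F_2^3.
For each, compute codeword c = mG in F_2^8, then tally its weight.
  m = 000 → c = 00000000, weight = 0.
  m = 100 → c = 10110100, weight = 4.
  m = 010 → c = 01000010, weight = 2.
  m = 110 → c = 11110110, weight = 6.
  m = 001 → c = 11001110, weight = 5.
  m = 101 → c = 01111010, weight = 5.
  m = 011 → c = 10001100, weight = 3.
  m = 111 → c = 00111000, weight = 3.
Tally weights:
  weight 0: 1 codewords.
  weight 2: 1 codewords.
  weight 3: 2 codewords.
  weight 4: 1 codewords.
  weight 5: 2 codewords.
  weight 6: 1 codewords.
Minimum distance d = smallest w > 0 with A_w > 0 = 2.
Sanity: Σ A_w = 8 = 2^3 = 8 ✓.


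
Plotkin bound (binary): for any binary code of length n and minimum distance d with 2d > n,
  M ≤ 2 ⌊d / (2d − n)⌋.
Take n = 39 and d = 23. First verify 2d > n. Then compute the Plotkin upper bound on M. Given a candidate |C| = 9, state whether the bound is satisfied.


Plotkin bound M ≤ 6; given |C| = 9 > bound (violated).

Check applicability: 2d = 46, n = 39.
2d − n = 7 > 0, so Plotkin applies.
Compute d/(2d−n) = 23/7 ≈ 3.2857.
⌊d/(2d−n)⌋ = 3.
Plotkin bound: M ≤ 2·3 = 6.
Given |C| = 9, check: VIOLATED.
This |C| is above the Plotkin bound, so no binary code with n = 39, d = 23 and 9 codewords exists.


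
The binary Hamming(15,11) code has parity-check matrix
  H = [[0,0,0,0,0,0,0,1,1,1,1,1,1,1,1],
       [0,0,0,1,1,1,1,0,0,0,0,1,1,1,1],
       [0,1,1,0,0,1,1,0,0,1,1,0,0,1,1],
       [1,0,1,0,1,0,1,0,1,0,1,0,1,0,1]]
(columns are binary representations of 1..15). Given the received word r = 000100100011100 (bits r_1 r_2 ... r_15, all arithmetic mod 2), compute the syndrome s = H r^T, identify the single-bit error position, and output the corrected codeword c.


s = (1, 0, 0, 1)^T, error position = 9, corrected codeword c = 000100101011100

Compute s = H r^T mod 2 one row at a time:
  s_1 = 0 + 0 + 0 + 1 + 1 + 1 + 0 + 0 = 3 ≡ 1 (mod 2).
  s_2 = 1 + 0 + 0 + 1 + 1 + 1 + 0 + 0 = 4 ≡ 0 (mod 2).
  s_3 = 0 + 0 + 0 + 1 + 0 + 1 + 0 + 0 = 2 ≡ 0 (mod 2).
  s_4 = 0 + 0 + 0 + 1 + 0 + 1 + 1 + 0 = 3 ≡ 1 (mod 2).
s = (1, 0, 0, 1)^T — this equals column 9 of H (binary 1001), so error is at position 9.
Correct: flip bit 9 of r = 000100100011100 to get c = 000100101011100.


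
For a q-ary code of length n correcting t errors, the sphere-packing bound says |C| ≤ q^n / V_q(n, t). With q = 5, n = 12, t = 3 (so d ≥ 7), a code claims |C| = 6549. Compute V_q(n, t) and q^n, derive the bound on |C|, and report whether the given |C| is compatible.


V_q(n, t) = 15185, q^n = 244140625, Hamming bound = 16077, |C| = 6549 ≤ bound (satisfied).

Step 1: Compute V_q(n, t) = Σ_{j=0}^3 C(n, j) (q−1)^j.
  j = 0: C(12,0)·(4)^0 = 1·1 = 1.
  j = 1: C(12,1)·(4)^1 = 12·4 = 48.
  j = 2: C(12,2)·(4)^2 = 66·16 = 1056.
  j = 3: C(12,3)·(4)^3 = 220·64 = 14080.
  V_q(n, t) = 1 + 48 + 1056 + 14080 = 15185.
Step 2: q^n = 5^12 = 244140625.
Step 3: Hamming bound ⌊q^n / V_q(n,t)⌋ = ⌊244140625/15185⌋ = 16077.
Step 4: Compare |C| = 6549 to 16077: satisfied.
The claimed |C| lies below the Hamming bound.


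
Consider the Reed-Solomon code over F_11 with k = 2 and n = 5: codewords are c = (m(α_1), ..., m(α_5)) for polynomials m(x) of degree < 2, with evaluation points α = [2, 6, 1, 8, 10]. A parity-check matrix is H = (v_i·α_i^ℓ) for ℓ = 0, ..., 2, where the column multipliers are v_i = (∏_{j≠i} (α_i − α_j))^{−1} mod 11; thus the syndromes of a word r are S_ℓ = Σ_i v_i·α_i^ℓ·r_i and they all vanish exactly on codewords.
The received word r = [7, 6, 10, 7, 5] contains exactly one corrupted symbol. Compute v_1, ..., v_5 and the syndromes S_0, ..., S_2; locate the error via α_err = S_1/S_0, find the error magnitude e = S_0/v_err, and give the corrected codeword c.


S = (5, 7, 1), error at position 4, error magnitude e = 7, c = [7, 6, 10, 0, 5].

Step 1: column multipliers v_i = (∏_{j≠i}(α_i − α_j))^{−1} mod 11.
  i = 1 (α = 2): (2−6)(2−1)(2−8)(2−10) = (−4)·1·(−6)·(−8) = −192 ≡ 6, so v_1 = 6^{−1} = 2 (mod 11).
  i = 2 (α = 6): (6−2)(6−1)(6−8)(6−10) = 4·5·(−2)·(−4) = 160 ≡ 6, so v_2 = 6^{−1} = 2 (mod 11).
  i = 3 (α = 1): (1−2)(1−6)(1−8)(1−10) = (−1)·(−5)·(−7)·(−9) = 315 ≡ 7, so v_3 = 7^{−1} = 8 (mod 11).
  i = 4 (α = 8): (8−2)(8−6)(8−1)(8−10) = 6·2·7·(−2) = −168 ≡ 8, so v_4 = 8^{−1} = 7 (mod 11).
  i = 5 (α = 10): (10−2)(10−6)(10−1)(10−8) = 8·4·9·2 = 576 ≡ 4, so v_5 = 4^{−1} = 3 (mod 11).
  v = [2, 2, 8, 7, 3].
Step 2: syndromes of r = [7, 6, 10, 7, 5] (all sums mod 11).
  S_0 = Σ v_i r_i = 2·7 + 2·6 + 8·10 + 7·7 + 3·5 = 170 ≡ 5.
  S_1 = Σ v_i α_i r_i = 2·2·7 + 2·6·6 + 8·1·10 + 7·8·7 + 3·10·5 = 722 ≡ 7.
  α_i^2 mod 11 = [4, 3, 1, 9, 1].
  S_2 = Σ v_i α_i^2 r_i = 2·4·7 + 2·3·6 + 8·1·10 + 7·9·7 + 3·1·5 = 628 ≡ 1.
  S = (5, 7, 1) ≠ 0, so r is not a codeword (an error is present).
Step 3: locate the error. For a single error e at position i, S_ℓ = v_i·e·α_i^ℓ, so α_err = S_1/S_0.
  S_0^{−1} = 5^{−1} = 9 (mod 11), so α_err = 7·9 = 63 ≡ 8 = α_4. Error position i = 4.
  Consistency check: S_2/S_1 = 1·8 = 8 ≡ 8 = α_err ✓ (single-error assumption holds).
Step 4: error magnitude e = S_0/v_4 = S_0·∏_{j≠4}(α_4 − α_j) = 5·8 = 40 ≡ 7 (mod 11).
Step 5: correct position 4: c_4 = r_4 − e = 7 − 7 ≡ 0 (mod 11). Hence c = [7, 6, 10, 0, 5].
  Check: interpolating c through the α_i gives m(x) = 2 + 8·x (degree < 2) with m(α_i) = c_i for every i, so c is indeed a codeword.


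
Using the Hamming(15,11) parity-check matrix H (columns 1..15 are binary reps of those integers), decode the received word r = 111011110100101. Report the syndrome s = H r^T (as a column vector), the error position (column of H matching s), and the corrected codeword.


s = (0, 1, 0, 0)^T, error position = 4, corrected codeword c = 111111110100101

Compute s = H r^T mod 2 one row at a time:
  s_1 = 1 + 0 + 1 + 0 + 0 + 1 + 0 + 1 = 4 ≡ 0 (mod 2).
  s_2 = 0 + 1 + 1 + 1 + 0 + 1 + 0 + 1 = 5 ≡ 1 (mod 2).
  s_3 = 1 + 1 + 1 + 1 + 1 + 0 + 0 + 1 = 6 ≡ 0 (mod 2).
  s_4 = 1 + 1 + 1 + 1 + 0 + 0 + 1 + 1 = 6 ≡ 0 (mod 2).
s = (0, 1, 0, 0)^T — this equals column 4 of H (binary 0100), so error is at position 4.
Correct: flip bit 4 of r = 111011110100101 to get c = 111111110100101.


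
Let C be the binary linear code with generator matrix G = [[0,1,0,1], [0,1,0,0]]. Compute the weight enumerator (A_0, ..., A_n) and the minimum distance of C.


Weight distribution: A_0 = 1, A_1 = 2, A_2 = 1. Minimum distance d = 1.

Enumerate all 2^2 = 4 messages m ∈ F_2^2.
For each, compute codeword c = mG in F_2^4, then tally its weight.
  m = 00 → c = 0000, weight = 0.
  m = 10 → c = 0101, weight = 2.
  m = 01 → c = 0100, weight = 1.
  m = 11 → c = 0001, weight = 1.
Tally weights:
  weight 0: 1 codewords.
  weight 1: 2 codewords.
  weight 2: 1 codewords.
Minimum distance d = smallest w > 0 with A_w > 0 = 1.
Sanity: Σ A_w = 4 = 2^2 = 4 ✓.


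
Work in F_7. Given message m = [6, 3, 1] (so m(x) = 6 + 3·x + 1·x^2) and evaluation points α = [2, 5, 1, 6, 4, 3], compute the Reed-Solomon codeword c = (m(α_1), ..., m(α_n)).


c = [2, 4, 3, 4, 6, 3]

Message polynomial: m(x) = 6 + 3·x + 1·x^2 (mod 7).
For each evaluation point α_i, compute m(α_i) mod 7:
  α_1 = 2: Horner steps 1 → 5 → 2, so m(2) = 2.
  α_2 = 5: Horner steps 1 → 1 → 4, so m(5) = 4.
  α_3 = 1: Horner steps 1 → 4 → 3, so m(1) = 3.
  α_4 = 6: Horner steps 1 → 2 → 4, so m(6) = 4.
  α_5 = 4: Horner steps 1 → 0 → 6, so m(4) = 6.
  α_6 = 3: Horner steps 1 → 6 → 3, so m(3) = 3.
Codeword c = [2, 4, 3, 4, 6, 3] ∈ F_7^6.


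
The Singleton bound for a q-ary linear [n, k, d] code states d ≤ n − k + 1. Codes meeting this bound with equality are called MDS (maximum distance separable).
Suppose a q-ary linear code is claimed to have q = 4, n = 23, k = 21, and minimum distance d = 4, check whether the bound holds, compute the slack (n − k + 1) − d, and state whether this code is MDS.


Singleton RHS = n − k + 1 = 3, slack = -1, bound violated (no such code; not MDS).

Singleton bound: d ≤ n − k + 1.
Here n = 23, k = 21, so n − k + 1 = 3.
Given d = 4, check d ≤ 3: NO.
Slack = (n − k + 1) − d = -1.
The slack is negative: d = 4 exceeds n − k + 1 = 3 by 1, so the Singleton bound is violated and no linear [23, 21, 4]_4 code can exist. In particular it is not MDS (MDS requires d = n − k + 1 exactly).
Description: the claimed parameters are [23, 21, 4]_4; such a code would be impossible (violates the Singleton bound).


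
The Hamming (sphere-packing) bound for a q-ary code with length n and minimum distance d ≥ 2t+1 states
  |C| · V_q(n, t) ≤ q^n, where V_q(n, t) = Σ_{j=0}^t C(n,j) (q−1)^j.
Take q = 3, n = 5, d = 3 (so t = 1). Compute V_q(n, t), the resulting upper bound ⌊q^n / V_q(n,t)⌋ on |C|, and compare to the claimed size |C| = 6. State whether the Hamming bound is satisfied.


V_q(n, t) = 11, q^n = 243, Hamming bound = 22, |C| = 6 ≤ bound (satisfied).

Step 1: Compute V_q(n, t) = Σ_{j=0}^1 C(n, j) (q−1)^j.
  j = 0: C(5,0)·(2)^0 = 1·1 = 1.
  j = 1: C(5,1)·(2)^1 = 5·2 = 10.
  V_q(n, t) = 1 + 10 = 11.
Step 2: q^n = 3^5 = 243.
Step 3: Hamming bound ⌊q^n / V_q(n,t)⌋ = ⌊243/11⌋ = 22.
Step 4: Compare |C| = 6 to 22: satisfied.
The claimed |C| lies below the Hamming bound.


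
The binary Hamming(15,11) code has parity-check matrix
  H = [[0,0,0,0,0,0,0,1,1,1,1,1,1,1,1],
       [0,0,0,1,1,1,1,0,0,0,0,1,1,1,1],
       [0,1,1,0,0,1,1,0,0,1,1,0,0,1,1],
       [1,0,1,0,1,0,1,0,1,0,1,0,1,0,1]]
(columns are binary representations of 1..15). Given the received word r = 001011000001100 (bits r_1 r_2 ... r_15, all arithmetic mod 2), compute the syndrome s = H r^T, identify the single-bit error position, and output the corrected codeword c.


s = (0, 0, 0, 1)^T, error position = 1, corrected codeword c = 101011000001100

Compute s = H r^T mod 2 one row at a time:
  s_1 = 0 + 0 + 0 + 0 + 1 + 1 + 0 + 0 = 2 ≡ 0 (mod 2).
  s_2 = 0 + 1 + 1 + 0 + 1 + 1 + 0 + 0 = 4 ≡ 0 (mod 2).
  s_3 = 0 + 1 + 1 + 0 + 0 + 0 + 0 + 0 = 2 ≡ 0 (mod 2).
  s_4 = 0 + 1 + 1 + 0 + 0 + 0 + 1 + 0 = 3 ≡ 1 (mod 2).
s = (0, 0, 0, 1)^T — this equals column 1 of H (binary 0001), so error is at position 1.
Correct: flip bit 1 of r = 001011000001100 to get c = 101011000001100.


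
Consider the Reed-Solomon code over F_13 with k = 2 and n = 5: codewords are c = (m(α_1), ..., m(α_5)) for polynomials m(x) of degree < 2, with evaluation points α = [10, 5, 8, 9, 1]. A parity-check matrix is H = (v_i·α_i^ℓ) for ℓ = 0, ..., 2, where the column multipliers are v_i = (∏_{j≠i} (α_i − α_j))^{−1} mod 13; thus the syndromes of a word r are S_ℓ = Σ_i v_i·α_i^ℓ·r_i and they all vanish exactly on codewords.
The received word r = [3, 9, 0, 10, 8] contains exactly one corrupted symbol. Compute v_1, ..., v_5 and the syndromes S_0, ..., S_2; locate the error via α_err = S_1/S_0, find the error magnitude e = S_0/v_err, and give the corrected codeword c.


S = (4, 1, 10), error at position 1, error magnitude e = 9, c = [7, 9, 0, 10, 8].

Step 1: column multipliers v_i = (∏_{j≠i}(α_i − α_j))^{−1} mod 13.
  i = 1 (α = 10): (10−5)(10−8)(10−9)(10−1) = 5·2·1·9 = 90 ≡ 12, so v_1 = 12^{−1} = 12 (mod 13).
  i = 2 (α = 5): (5−10)(5−8)(5−9)(5−1) = (−5)·(−3)·(−4)·4 = −240 ≡ 7, so v_2 = 7^{−1} = 2 (mod 13).
  i = 3 (α = 8): (8−10)(8−5)(8−9)(8−1) = (−2)·3·(−1)·7 = 42 ≡ 3, so v_3 = 3^{−1} = 9 (mod 13).
  i = 4 (α = 9): (9−10)(9−5)(9−8)(9−1) = (−1)·4·1·8 = −32 ≡ 7, so v_4 = 7^{−1} = 2 (mod 13).
  i = 5 (α = 1): (1−10)(1−5)(1−8)(1−9) = (−9)·(−4)·(−7)·(−8) = 2016 ≡ 1, so v_5 = 1^{−1} = 1 (mod 13).
  v = [12, 2, 9, 2, 1].
Step 2: syndromes of r = [3, 9, 0, 10, 8] (all sums mod 13).
  S_0 = Σ v_i r_i = 12·3 + 2·9 + 9·0 + 2·10 + 1·8 = 82 ≡ 4.
  S_1 = Σ v_i α_i r_i = 12·10·3 + 2·5·9 + 9·8·0 + 2·9·10 + 1·1·8 = 638 ≡ 1.
  α_i^2 mod 13 = [9, 12, 12, 3, 1].
  S_2 = Σ v_i α_i^2 r_i = 12·9·3 + 2·12·9 + 9·12·0 + 2·3·10 + 1·1·8 = 608 ≡ 10.
  S = (4, 1, 10) ≠ 0, so r is not a codeword (an error is present).
Step 3: locate the error. For a single error e at position i, S_ℓ = v_i·e·α_i^ℓ, so α_err = S_1/S_0.
  S_0^{−1} = 4^{−1} = 10 (mod 13), so α_err = 1·10 = 10 ≡ 10 = α_1. Error position i = 1.
  Consistency check: S_2/S_1 = 10·1 = 10 ≡ 10 = α_err ✓ (single-error assumption holds).
Step 4: error magnitude e = S_0/v_1 = S_0·∏_{j≠1}(α_1 − α_j) = 4·12 = 48 ≡ 9 (mod 13).
Step 5: correct position 1: c_1 = r_1 − e = 3 − 9 ≡ 7 (mod 13). Hence c = [7, 9, 0, 10, 8].
  Check: interpolating c through the α_i gives m(x) = 11 + 10·x (degree < 2) with m(α_i) = c_i for every i, so c is indeed a codeword.


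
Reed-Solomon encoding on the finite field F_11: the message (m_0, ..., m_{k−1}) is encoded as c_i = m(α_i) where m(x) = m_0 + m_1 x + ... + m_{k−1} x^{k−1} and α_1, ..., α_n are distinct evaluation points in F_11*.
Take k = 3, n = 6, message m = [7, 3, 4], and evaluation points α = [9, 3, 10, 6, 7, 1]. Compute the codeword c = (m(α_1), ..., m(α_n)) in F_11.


c = [6, 8, 8, 4, 4, 3]

Message polynomial: m(x) = 7 + 3·x + 4·x^2 (mod 11).
For each evaluation point α_i, compute m(α_i) mod 11:
  α_1 = 9: Horner steps 4 → 6 → 6, so m(9) = 6.
  α_2 = 3: Horner steps 4 → 4 → 8, so m(3) = 8.
  α_3 = 10: Horner steps 4 → 10 → 8, so m(10) = 8.
  α_4 = 6: Horner steps 4 → 5 → 4, so m(6) = 4.
  α_5 = 7: Horner steps 4 → 9 → 4, so m(7) = 4.
  α_6 = 1: Horner steps 4 → 7 → 3, so m(1) = 3.
Codeword c = [6, 8, 8, 4, 4, 3] ∈ F_11^6.


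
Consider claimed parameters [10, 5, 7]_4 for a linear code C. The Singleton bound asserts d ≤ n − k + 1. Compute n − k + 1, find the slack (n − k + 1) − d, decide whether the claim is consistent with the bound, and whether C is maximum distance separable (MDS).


Singleton RHS = n − k + 1 = 6, slack = -1, bound violated (no such code; not MDS).

Singleton bound: d ≤ n − k + 1.
Here n = 10, k = 5, so n − k + 1 = 6.
Given d = 7, check d ≤ 6: NO.
Slack = (n − k + 1) − d = -1.
The slack is negative: d = 7 exceeds n − k + 1 = 6 by 1, so the Singleton bound is violated and no linear [10, 5, 7]_4 code can exist. In particular it is not MDS (MDS requires d = n − k + 1 exactly).
Description: the claimed parameters are [10, 5, 7]_4; such a code would be impossible (violates the Singleton bound).


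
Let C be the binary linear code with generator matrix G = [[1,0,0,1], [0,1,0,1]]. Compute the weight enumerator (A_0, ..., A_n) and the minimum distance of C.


Weight distribution: A_0 = 1, A_2 = 3. Minimum distance d = 2.

Enumerate all 2^2 = 4 messages m ∈ F_2^2.
For each, compute codeword c = mG in F_2^4, then tally its weight.
  m = 00 → c = 0000, weight = 0.
  m = 10 → c = 1001, weight = 2.
  m = 01 → c = 0101, weight = 2.
  m = 11 → c = 1100, weight = 2.
Tally weights:
  weight 0: 1 codewords.
  weight 2: 3 codewords.
Minimum distance d = smallest w > 0 with A_w > 0 = 2.
Sanity: Σ A_w = 4 = 2^2 = 4 ✓.


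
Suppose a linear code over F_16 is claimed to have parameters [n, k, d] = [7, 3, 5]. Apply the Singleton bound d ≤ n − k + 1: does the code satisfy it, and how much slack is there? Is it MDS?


Singleton RHS = n − k + 1 = 5, slack = 0, bound satisfied, MDS.

Singleton bound: d ≤ n − k + 1.
Here n = 7, k = 3, so n − k + 1 = 5.
Given d = 5, check d ≤ 5: YES.
Slack = (n − k + 1) − d = 0.
The code is MDS (slack = 0).
Description: the claimed parameters are [7, 3, 5]_16; such a code would be MDS (meets Singleton bound).


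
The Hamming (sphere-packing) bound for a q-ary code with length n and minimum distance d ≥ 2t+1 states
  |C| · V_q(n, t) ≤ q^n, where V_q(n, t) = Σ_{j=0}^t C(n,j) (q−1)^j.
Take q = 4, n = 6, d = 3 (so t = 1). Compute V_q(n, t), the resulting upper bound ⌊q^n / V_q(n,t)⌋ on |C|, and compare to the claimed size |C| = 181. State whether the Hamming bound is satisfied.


V_q(n, t) = 19, q^n = 4096, Hamming bound = 215, |C| = 181 ≤ bound (satisfied).

Step 1: Compute V_q(n, t) = Σ_{j=0}^1 C(n, j) (q−1)^j.
  j = 0: C(6,0)·(3)^0 = 1·1 = 1.
  j = 1: C(6,1)·(3)^1 = 6·3 = 18.
  V_q(n, t) = 1 + 18 = 19.
Step 2: q^n = 4^6 = 4096.
Step 3: Hamming bound ⌊q^n / V_q(n,t)⌋ = ⌊4096/19⌋ = 215.
Step 4: Compare |C| = 181 to 215: satisfied.
The claimed |C| lies below the Hamming bound.


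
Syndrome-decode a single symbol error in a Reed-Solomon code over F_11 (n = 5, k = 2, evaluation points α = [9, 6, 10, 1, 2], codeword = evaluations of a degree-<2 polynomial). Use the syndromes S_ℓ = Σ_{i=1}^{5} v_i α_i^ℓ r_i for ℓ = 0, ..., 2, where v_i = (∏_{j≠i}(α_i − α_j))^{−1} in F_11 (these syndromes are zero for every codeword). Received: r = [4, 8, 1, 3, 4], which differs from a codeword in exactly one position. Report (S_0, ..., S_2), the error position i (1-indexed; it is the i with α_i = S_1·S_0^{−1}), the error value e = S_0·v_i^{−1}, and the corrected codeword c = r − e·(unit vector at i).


S = (6, 10, 2), error at position 1, error magnitude e = 4, c = [0, 8, 1, 3, 4].

Step 1: column multipliers v_i = (∏_{j≠i}(α_i − α_j))^{−1} mod 11.
  i = 1 (α = 9): (9−6)(9−10)(9−1)(9−2) = 3·(−1)·8·7 = −168 ≡ 8, so v_1 = 8^{−1} = 7 (mod 11).
  i = 2 (α = 6): (6−9)(6−10)(6−1)(6−2) = (−3)·(−4)·5·4 = 240 ≡ 9, so v_2 = 9^{−1} = 5 (mod 11).
  i = 3 (α = 10): (10−9)(10−6)(10−1)(10−2) = 1·4·9·8 = 288 ≡ 2, so v_3 = 2^{−1} = 6 (mod 11).
  i = 4 (α = 1): (1−9)(1−6)(1−10)(1−2) = (−8)·(−5)·(−9)·(−1) = 360 ≡ 8, so v_4 = 8^{−1} = 7 (mod 11).
  i = 5 (α = 2): (2−9)(2−6)(2−10)(2−1) = (−7)·(−4)·(−8)·1 = −224 ≡ 7, so v_5 = 7^{−1} = 8 (mod 11).
  v = [7, 5, 6, 7, 8].
Step 2: syndromes of r = [4, 8, 1, 3, 4] (all sums mod 11).
  S_0 = Σ v_i r_i = 7·4 + 5·8 + 6·1 + 7·3 + 8·4 = 127 ≡ 6.
  S_1 = Σ v_i α_i r_i = 7·9·4 + 5·6·8 + 6·10·1 + 7·1·3 + 8·2·4 = 637 ≡ 10.
  α_i^2 mod 11 = [4, 3, 1, 1, 4].
  S_2 = Σ v_i α_i^2 r_i = 7·4·4 + 5·3·8 + 6·1·1 + 7·1·3 + 8·4·4 = 387 ≡ 2.
  S = (6, 10, 2) ≠ 0, so r is not a codeword (an error is present).
Step 3: locate the error. For a single error e at position i, S_ℓ = v_i·e·α_i^ℓ, so α_err = S_1/S_0.
  S_0^{−1} = 6^{−1} = 2 (mod 11), so α_err = 10·2 = 20 ≡ 9 = α_1. Error position i = 1.
  Consistency check: S_2/S_1 = 2·10 = 20 ≡ 9 = α_err ✓ (single-error assumption holds).
Step 4: error magnitude e = S_0/v_1 = S_0·∏_{j≠1}(α_1 − α_j) = 6·8 = 48 ≡ 4 (mod 11).
Step 5: correct position 1: c_1 = r_1 − e = 4 − 4 ≡ 0 (mod 11). Hence c = [0, 8, 1, 3, 4].
  Check: interpolating c through the α_i gives m(x) = 2 + 1·x (degree < 2) with m(α_i) = c_i for every i, so c is indeed a codeword.


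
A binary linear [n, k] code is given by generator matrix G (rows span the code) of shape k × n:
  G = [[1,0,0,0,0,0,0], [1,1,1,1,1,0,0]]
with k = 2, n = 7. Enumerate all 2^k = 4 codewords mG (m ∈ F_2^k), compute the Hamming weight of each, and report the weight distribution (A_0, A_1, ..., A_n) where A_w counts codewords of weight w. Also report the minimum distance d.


Weight distribution: A_0 = 1, A_1 = 1, A_4 = 1, A_5 = 1. Minimum distance d = 1.

Enumerate all 2^2 = 4 messages m ∈ F_2^2.
For each, compute codeword c = mG in F_2^7, then tally its weight.
  m = 00 → c = 0000000, weight = 0.
  m = 10 → c = 1000000, weight = 1.
  m = 01 → c = 1111100, weight = 5.
  m = 11 → c = 0111100, weight = 4.
Tally weights:
  weight 0: 1 codewords.
  weight 1: 1 codewords.
  weight 4: 1 codewords.
  weight 5: 1 codewords.
Minimum distance d = smallest w > 0 with A_w > 0 = 1.
Sanity: Σ A_w = 4 = 2^2 = 4 ✓.


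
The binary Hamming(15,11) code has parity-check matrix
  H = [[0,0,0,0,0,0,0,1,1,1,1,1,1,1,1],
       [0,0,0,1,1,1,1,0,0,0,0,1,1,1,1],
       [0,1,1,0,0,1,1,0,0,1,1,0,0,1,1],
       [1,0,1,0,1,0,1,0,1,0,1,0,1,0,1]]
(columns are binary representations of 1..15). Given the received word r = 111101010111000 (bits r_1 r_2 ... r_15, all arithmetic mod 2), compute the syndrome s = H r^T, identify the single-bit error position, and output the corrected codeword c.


s = (0, 1, 1, 1)^T, error position = 7, corrected codeword c = 111101110111000

Compute s = H r^T mod 2 one row at a time:
  s_1 = 1 + 0 + 1 + 1 + 1 + 0 + 0 + 0 = 4 ≡ 0 (mod 2).
  s_2 = 1 + 0 + 1 + 0 + 1 + 0 + 0 + 0 = 3 ≡ 1 (mod 2).
  s_3 = 1 + 1 + 1 + 0 + 1 + 1 + 0 + 0 = 5 ≡ 1 (mod 2).
  s_4 = 1 + 1 + 0 + 0 + 0 + 1 + 0 + 0 = 3 ≡ 1 (mod 2).
s = (0, 1, 1, 1)^T — this equals column 7 of H (binary 0111), so error is at position 7.
Correct: flip bit 7 of r = 111101010111000 to get c = 111101110111000.


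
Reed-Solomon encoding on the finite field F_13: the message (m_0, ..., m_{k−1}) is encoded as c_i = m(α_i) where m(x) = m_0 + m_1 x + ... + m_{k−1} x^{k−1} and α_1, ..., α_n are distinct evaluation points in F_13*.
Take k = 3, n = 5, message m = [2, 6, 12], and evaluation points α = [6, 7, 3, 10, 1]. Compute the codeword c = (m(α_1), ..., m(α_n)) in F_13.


c = [2, 8, 11, 1, 7]

Message polynomial: m(x) = 2 + 6·x + 12·x^2 (mod 13).
For each evaluation point α_i, compute m(α_i) mod 13:
  α_1 = 6: Horner steps 12 → 0 → 2, so m(6) = 2.
  α_2 = 7: Horner steps 12 → 12 → 8, so m(7) = 8.
  α_3 = 3: Horner steps 12 → 3 → 11, so m(3) = 11.
  α_4 = 10: Horner steps 12 → 9 → 1, so m(10) = 1.
  α_5 = 1: Horner steps 12 → 5 → 7, so m(1) = 7.
Codeword c = [2, 8, 11, 1, 7] ∈ F_13^5.


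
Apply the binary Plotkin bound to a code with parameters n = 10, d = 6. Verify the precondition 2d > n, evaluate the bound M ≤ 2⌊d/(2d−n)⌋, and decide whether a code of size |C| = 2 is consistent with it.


Plotkin bound M ≤ 6; given |C| = 2 ≤ bound (satisfied).

Check applicability: 2d = 12, n = 10.
2d − n = 2 > 0, so Plotkin applies.
Compute d/(2d−n) = 6/2 ≈ 3.0000.
⌊d/(2d−n)⌋ = 3.
Plotkin bound: M ≤ 2·3 = 6.
Given |C| = 2, check: satisfied.
This |C| is below the Plotkin bound.


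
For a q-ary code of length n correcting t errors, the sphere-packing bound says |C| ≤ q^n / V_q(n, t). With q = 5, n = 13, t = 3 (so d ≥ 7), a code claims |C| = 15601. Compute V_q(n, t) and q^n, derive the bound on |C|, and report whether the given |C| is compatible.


V_q(n, t) = 19605, q^n = 1220703125, Hamming bound = 62264, |C| = 15601 ≤ bound (satisfied).

Step 1: Compute V_q(n, t) = Σ_{j=0}^3 C(n, j) (q−1)^j.
  j = 0: C(13,0)·(4)^0 = 1·1 = 1.
  j = 1: C(13,1)·(4)^1 = 13·4 = 52.
  j = 2: C(13,2)·(4)^2 = 78·16 = 1248.
  j = 3: C(13,3)·(4)^3 = 286·64 = 18304.
  V_q(n, t) = 1 + 52 + 1248 + 18304 = 19605.
Step 2: q^n = 5^13 = 1220703125.
Step 3: Hamming bound ⌊q^n / V_q(n,t)⌋ = ⌊1220703125/19605⌋ = 62264.
Step 4: Compare |C| = 15601 to 62264: satisfied.
The claimed |C| lies below the Hamming bound.


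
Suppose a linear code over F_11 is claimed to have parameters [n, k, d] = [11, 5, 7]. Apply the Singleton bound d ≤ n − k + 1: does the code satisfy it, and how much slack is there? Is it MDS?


Singleton RHS = n − k + 1 = 7, slack = 0, bound satisfied, MDS.

Singleton bound: d ≤ n − k + 1.
Here n = 11, k = 5, so n − k + 1 = 7.
Given d = 7, check d ≤ 7: YES.
Slack = (n − k + 1) − d = 0.
The code is MDS (slack = 0).
Description: the claimed parameters are [11, 5, 7]_11; such a code would be MDS (meets Singleton bound).


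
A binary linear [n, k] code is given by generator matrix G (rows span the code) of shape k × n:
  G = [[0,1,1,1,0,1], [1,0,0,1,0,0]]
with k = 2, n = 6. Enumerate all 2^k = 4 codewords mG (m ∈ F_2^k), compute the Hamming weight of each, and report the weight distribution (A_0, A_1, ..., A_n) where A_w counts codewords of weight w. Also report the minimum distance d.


Weight distribution: A_0 = 1, A_2 = 1, A_4 = 2. Minimum distance d = 2.

Enumerate all 2^2 = 4 messages m ∈ F_2^2.
For each, compute codeword c = mG in F_2^6, then tally its weight.
  m = 00 → c = 000000, weight = 0.
  m = 10 → c = 011101, weight = 4.
  m = 01 → c = 100100, weight = 2.
  m = 11 → c = 111001, weight = 4.
Tally weights:
  weight 0: 1 codewords.
  weight 2: 1 codewords.
  weight 4: 2 codewords.
Minimum distance d = smallest w > 0 with A_w > 0 = 2.
Sanity: Σ A_w = 4 = 2^2 = 4 ✓.
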